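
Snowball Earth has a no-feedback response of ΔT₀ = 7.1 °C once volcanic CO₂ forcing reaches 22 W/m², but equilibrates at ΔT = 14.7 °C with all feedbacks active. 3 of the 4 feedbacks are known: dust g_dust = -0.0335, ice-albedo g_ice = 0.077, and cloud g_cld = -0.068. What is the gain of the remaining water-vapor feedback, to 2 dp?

0.54

Amplification A = ΔT/ΔT₀ = 14.7/7.1 = 2.07.
Total gain g = 1 − 1/A = 1 − 1/2.07 = 0.5169.
Known gains sum to -0.0335 + 0.077 − 0.068 = -0.0245.
g_wv = 0.5169 + 0.0245 = 0.54.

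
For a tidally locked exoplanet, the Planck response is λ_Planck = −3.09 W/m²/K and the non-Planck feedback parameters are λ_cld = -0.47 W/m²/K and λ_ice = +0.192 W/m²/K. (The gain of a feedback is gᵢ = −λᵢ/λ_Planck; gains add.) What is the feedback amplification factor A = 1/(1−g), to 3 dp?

0.917

Convert to gains: g_cld = -0.47/3.09 = -0.1521; g_ice = 0.192/3.09 = 0.06214.
Total gain g = -0.08996.
A = 1/(1 + 0.08996) = 0.917.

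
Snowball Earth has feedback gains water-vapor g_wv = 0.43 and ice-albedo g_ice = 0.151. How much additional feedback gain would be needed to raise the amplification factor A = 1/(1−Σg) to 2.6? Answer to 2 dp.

Current total gain = 0.581.
Target gain for A = 2.6: g* = 1 − 1/2.6 = 0.6154.
Additional gain needed = 0.6154 − 0.581 = 0.03.

0.03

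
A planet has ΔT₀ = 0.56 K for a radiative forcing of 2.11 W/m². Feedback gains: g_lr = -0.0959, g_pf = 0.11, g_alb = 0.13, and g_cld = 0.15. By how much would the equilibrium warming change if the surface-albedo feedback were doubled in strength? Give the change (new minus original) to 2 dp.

Original: g = 0.2941, ΔT = 0.56/(1−0.2941) = 0.7933 K.
With doubled surface-albedo: g' = 0.4241, ΔT' = 0.56/(1−0.4241) = 0.9724 K.
Change = 0.9724 − 0.7933 = 0.18 K.

0.18 K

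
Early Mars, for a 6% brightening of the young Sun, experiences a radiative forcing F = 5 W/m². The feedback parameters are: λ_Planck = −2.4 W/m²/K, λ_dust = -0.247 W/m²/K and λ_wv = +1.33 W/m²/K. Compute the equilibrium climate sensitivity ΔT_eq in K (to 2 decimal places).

Net feedback parameter λ = (−2.4) + (-0.247) + (+1.33) = -1.317 W/m²/K.
ΔT = −F/λ = −5/(-1.317) = 3.80 K.

3.80 K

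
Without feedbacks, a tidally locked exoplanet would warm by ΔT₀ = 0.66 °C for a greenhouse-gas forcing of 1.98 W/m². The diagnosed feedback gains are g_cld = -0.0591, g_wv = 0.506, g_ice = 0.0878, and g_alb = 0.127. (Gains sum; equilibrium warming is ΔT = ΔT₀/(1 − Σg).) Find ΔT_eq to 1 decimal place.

2.0 °C

Total gain g = -0.0591 + 0.506 + 0.0878 + 0.127 = 0.6617.
Amplification A = 1/(1 − 0.6617) = 2.956.
ΔT = 0.66 × 2.956 = 2.0 °C.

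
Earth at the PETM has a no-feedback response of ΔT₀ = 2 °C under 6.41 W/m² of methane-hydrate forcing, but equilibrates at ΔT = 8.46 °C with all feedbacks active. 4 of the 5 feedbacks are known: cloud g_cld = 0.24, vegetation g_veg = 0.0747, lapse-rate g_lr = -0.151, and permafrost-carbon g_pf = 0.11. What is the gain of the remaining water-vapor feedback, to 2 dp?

Amplification A = ΔT/ΔT₀ = 8.46/2 = 4.23.
Total gain g = 1 − 1/A = 1 − 1/4.23 = 0.7636.
Known gains sum to 0.24 + 0.0747 − 0.151 + 0.11 = 0.2737.
g_wv = 0.7636 − 0.2737 = 0.49.

0.49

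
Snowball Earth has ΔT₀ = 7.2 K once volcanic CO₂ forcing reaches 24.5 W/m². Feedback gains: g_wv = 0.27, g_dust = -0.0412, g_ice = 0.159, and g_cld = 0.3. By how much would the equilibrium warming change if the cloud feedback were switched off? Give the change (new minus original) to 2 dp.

-11.30 K

Original: g = 0.6878, ΔT = 7.2/(1−0.6878) = 23.0621 K.
Without cloud: g' = 0.3878, ΔT' = 7.2/(1−0.3878) = 11.7609 K.
Change = 11.7609 − 23.0621 = -11.30 K.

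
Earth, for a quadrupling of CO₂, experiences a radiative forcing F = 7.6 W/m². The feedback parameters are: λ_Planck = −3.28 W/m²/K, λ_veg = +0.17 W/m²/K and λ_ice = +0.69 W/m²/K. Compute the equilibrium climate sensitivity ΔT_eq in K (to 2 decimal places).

Net feedback parameter λ = (−3.28) + (+0.17) + (+0.69) = -2.42 W/m²/K.
ΔT = −F/λ = −7.6/(-2.42) = 3.14 K.

3.14 K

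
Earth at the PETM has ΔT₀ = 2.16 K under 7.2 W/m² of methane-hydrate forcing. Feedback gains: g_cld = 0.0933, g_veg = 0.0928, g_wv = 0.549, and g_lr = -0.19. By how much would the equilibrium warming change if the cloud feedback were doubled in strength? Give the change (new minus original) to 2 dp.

Original: g = 0.5451, ΔT = 2.16/(1−0.5451) = 4.7483 K.
With doubled cloud: g' = 0.6384, ΔT' = 2.16/(1−0.6384) = 5.9735 K.
Change = 5.9735 − 4.7483 = 1.23 K.

1.23 K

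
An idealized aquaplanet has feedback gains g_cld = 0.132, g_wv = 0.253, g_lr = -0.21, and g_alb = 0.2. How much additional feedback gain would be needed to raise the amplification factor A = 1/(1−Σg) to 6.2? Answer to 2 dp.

Current total gain = 0.375.
Target gain for A = 6.2: g* = 1 − 1/6.2 = 0.8387.
Additional gain needed = 0.8387 − 0.375 = 0.46.

0.46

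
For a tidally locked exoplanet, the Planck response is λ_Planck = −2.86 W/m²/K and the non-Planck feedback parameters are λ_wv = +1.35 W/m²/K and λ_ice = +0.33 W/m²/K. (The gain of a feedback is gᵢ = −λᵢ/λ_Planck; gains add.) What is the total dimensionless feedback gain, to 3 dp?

0.587

Convert to gains: g_wv = 1.35/2.86 = 0.472; g_ice = 0.33/2.86 = 0.1154.
Total gain g = 0.5874.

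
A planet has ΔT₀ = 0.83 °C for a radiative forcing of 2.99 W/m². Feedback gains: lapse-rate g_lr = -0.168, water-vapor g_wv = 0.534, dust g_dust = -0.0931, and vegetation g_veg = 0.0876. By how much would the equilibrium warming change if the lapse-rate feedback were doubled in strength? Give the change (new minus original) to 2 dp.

-0.27 °C

Original: g = 0.3605, ΔT = 0.83/(1−0.3605) = 1.2979 °C.
With doubled lapse-rate: g' = 0.1925, ΔT' = 0.83/(1−0.1925) = 1.0279 °C.
Change = 1.0279 − 1.2979 = -0.27 °C.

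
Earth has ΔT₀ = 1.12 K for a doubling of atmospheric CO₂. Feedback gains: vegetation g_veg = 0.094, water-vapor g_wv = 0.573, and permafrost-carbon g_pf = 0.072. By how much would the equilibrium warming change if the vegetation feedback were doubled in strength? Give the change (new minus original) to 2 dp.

2.42 K

Original: g = 0.739, ΔT = 1.12/(1−0.739) = 4.2912 K.
With doubled vegetation: g' = 0.833, ΔT' = 1.12/(1−0.833) = 6.7066 K.
Change = 6.7066 − 4.2912 = 2.42 K.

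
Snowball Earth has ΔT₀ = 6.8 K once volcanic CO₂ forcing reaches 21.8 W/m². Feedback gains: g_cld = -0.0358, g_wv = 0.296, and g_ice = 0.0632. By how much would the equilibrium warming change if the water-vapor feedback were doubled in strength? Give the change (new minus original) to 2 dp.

7.82 K

Original: g = 0.3234, ΔT = 6.8/(1−0.3234) = 10.0503 K.
With doubled water-vapor: g' = 0.6194, ΔT' = 6.8/(1−0.6194) = 17.8665 K.
Change = 17.8665 − 10.0503 = 7.82 K.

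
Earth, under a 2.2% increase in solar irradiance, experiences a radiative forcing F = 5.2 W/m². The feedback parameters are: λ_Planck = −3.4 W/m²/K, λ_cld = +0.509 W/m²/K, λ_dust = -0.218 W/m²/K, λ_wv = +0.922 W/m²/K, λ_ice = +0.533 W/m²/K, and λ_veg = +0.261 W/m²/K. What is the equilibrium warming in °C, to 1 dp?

Net feedback parameter λ = (−3.4) + (+0.509) + (-0.218) + (+0.922) + (+0.533) + (+0.261) = -1.393 W/m²/K.
ΔT = −F/λ = −5.2/(-1.393) = 3.7 °C.

3.7 °C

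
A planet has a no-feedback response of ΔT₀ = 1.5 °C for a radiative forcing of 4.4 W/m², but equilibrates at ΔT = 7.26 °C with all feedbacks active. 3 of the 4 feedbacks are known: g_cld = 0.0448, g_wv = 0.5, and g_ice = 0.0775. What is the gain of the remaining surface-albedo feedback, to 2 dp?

0.17

Amplification A = ΔT/ΔT₀ = 7.26/1.5 = 4.84.
Total gain g = 1 − 1/A = 1 − 1/4.84 = 0.7934.
Known gains sum to 0.0448 + 0.5 + 0.0775 = 0.6223.
g_alb = 0.7934 − 0.6223 = 0.17.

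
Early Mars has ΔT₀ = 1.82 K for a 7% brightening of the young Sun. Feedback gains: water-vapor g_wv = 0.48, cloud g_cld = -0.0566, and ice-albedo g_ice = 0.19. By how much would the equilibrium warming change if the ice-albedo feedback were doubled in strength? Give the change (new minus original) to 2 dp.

Original: g = 0.6134, ΔT = 1.82/(1−0.6134) = 4.7077 K.
With doubled ice-albedo: g' = 0.8034, ΔT' = 1.82/(1−0.8034) = 9.2574 K.
Change = 9.2574 − 4.7077 = 4.55 K.

4.55 K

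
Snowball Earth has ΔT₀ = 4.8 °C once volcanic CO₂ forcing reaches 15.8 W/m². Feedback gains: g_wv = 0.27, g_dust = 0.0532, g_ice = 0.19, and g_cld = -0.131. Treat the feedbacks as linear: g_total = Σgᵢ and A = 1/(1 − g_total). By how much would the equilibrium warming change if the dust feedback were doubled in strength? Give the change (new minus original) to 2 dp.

0.73 °C

Original: g = 0.3822, ΔT = 4.8/(1−0.3822) = 7.7695 °C.
With doubled dust: g' = 0.4354, ΔT' = 4.8/(1−0.4354) = 8.5016 °C.
Change = 8.5016 − 7.7695 = 0.73 °C.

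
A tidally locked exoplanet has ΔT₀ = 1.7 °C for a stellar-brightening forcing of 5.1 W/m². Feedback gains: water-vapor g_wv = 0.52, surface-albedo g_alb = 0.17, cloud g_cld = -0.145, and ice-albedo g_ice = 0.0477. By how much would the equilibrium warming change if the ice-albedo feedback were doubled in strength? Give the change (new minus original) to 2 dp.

0.55 °C

Original: g = 0.5927, ΔT = 1.7/(1−0.5927) = 4.1738 °C.
With doubled ice-albedo: g' = 0.6404, ΔT' = 1.7/(1−0.6404) = 4.7275 °C.
Change = 4.7275 − 4.1738 = 0.55 °C.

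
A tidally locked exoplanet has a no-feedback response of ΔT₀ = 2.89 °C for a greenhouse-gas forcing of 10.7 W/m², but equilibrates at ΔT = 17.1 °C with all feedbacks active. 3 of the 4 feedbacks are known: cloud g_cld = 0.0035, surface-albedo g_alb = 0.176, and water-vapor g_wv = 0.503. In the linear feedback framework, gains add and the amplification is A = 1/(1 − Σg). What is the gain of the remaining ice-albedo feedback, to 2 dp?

Amplification A = ΔT/ΔT₀ = 17.1/2.89 = 5.917.
Total gain g = 1 − 1/A = 1 − 1/5.917 = 0.831.
Known gains sum to 0.0035 + 0.176 + 0.503 = 0.6825.
g_ice = 0.831 − 0.6825 = 0.15.

0.15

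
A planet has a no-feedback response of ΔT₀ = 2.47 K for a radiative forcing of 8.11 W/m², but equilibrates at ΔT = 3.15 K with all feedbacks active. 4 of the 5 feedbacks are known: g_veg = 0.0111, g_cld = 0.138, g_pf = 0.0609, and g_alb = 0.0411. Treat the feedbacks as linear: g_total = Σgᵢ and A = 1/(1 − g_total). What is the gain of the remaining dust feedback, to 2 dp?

Amplification A = ΔT/ΔT₀ = 3.15/2.47 = 1.275.
Total gain g = 1 − 1/A = 1 − 1/1.275 = 0.2157.
Known gains sum to 0.0111 + 0.138 + 0.0609 + 0.0411 = 0.2511.
g_dust = 0.2157 − 0.2511 = -0.04.

-0.04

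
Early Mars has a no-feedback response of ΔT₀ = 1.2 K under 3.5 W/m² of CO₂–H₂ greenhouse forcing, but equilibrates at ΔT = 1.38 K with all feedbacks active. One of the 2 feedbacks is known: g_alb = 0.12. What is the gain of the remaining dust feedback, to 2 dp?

0.01

Amplification A = ΔT/ΔT₀ = 1.38/1.2 = 1.15.
Total gain g = 1 − 1/A = 1 − 1/1.15 = 0.1304.
The known gain is 0.12.
g_dust = 0.1304 − 0.12 = 0.01.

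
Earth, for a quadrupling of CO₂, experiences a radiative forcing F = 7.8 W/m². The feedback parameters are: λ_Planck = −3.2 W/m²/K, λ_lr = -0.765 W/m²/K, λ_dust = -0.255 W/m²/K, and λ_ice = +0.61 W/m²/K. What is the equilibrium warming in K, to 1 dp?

2.2 K

Net feedback parameter λ = (−3.2) + (-0.765) + (-0.255) + (+0.61) = -3.61 W/m²/K.
ΔT = −F/λ = −7.8/(-3.61) = 2.2 K.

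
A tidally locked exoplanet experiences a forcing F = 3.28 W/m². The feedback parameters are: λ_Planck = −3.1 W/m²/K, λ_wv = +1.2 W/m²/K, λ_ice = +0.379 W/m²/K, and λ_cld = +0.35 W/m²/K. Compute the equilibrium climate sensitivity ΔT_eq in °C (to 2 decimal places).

Net feedback parameter λ = (−3.1) + (+1.2) + (+0.379) + (+0.35) = -1.171 W/m²/K.
ΔT = −F/λ = −3.28/(-1.171) = 2.80 °C.

2.80 °C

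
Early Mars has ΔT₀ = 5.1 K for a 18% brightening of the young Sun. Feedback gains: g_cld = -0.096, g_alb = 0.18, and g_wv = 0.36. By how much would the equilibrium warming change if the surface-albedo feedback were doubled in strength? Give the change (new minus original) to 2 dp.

Original: g = 0.444, ΔT = 5.1/(1−0.444) = 9.1727 K.
With doubled surface-albedo: g' = 0.624, ΔT' = 5.1/(1−0.624) = 13.5638 K.
Change = 13.5638 − 9.1727 = 4.39 K.

4.39 K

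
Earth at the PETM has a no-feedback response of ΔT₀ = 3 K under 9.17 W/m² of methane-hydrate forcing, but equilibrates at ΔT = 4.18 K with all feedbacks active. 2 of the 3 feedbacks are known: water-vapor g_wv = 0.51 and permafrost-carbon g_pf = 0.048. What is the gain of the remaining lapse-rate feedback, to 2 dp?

-0.28

Amplification A = ΔT/ΔT₀ = 4.18/3 = 1.393.
Total gain g = 1 − 1/A = 1 − 1/1.393 = 0.2821.
Known gains sum to 0.51 + 0.048 = 0.558.
g_lr = 0.2821 − 0.558 = -0.28.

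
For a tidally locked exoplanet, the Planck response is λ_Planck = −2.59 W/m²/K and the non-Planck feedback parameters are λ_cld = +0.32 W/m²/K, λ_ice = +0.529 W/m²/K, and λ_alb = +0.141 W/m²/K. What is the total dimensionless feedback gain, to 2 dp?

0.38

Convert to gains: g_cld = 0.32/2.59 = 0.1236; g_ice = 0.529/2.59 = 0.2042; g_alb = 0.141/2.59 = 0.05444.
Total gain g = 0.38224.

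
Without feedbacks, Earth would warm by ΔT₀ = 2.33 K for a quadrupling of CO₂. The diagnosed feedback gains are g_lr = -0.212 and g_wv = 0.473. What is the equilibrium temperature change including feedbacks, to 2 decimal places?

3.15 K

Total gain g = -0.212 + 0.473 = 0.261.
Amplification A = 1/(1 − 0.261) = 1.353.
ΔT = 2.33 × 1.353 = 3.15 K.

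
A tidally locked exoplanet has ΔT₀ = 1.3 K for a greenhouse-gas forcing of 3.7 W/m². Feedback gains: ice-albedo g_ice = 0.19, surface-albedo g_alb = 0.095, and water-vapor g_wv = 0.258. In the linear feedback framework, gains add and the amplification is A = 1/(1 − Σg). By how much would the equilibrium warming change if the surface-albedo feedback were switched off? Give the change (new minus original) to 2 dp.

Original: g = 0.543, ΔT = 1.3/(1−0.543) = 2.8446 K.
Without surface-albedo: g' = 0.448, ΔT' = 1.3/(1−0.448) = 2.3551 K.
Change = 2.3551 − 2.8446 = -0.49 K.

-0.49 K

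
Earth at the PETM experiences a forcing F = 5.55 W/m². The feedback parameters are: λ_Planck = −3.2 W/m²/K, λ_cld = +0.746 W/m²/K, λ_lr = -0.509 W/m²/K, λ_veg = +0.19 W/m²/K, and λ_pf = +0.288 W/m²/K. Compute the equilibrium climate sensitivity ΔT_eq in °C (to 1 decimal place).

Net feedback parameter λ = (−3.2) + (+0.746) + (-0.509) + (+0.19) + (+0.288) = -2.485 W/m²/K.
ΔT = −F/λ = −5.55/(-2.485) = 2.2 °C.

2.2 °C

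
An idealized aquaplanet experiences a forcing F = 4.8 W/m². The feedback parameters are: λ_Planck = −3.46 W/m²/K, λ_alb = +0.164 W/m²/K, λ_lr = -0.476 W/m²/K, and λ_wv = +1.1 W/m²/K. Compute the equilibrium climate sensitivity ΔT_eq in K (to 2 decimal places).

1.80 K

Net feedback parameter λ = (−3.46) + (+0.164) + (-0.476) + (+1.1) = -2.672 W/m²/K.
ΔT = −F/λ = −4.8/(-2.672) = 1.80 K.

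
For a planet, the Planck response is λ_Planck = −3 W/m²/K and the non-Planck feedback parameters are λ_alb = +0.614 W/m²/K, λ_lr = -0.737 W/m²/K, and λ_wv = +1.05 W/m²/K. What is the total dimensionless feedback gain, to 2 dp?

Convert to gains: g_alb = 0.614/3 = 0.2047; g_lr = -0.737/3 = -0.2457; g_wv = 1.05/3 = 0.35.
Total gain g = 0.309.

0.31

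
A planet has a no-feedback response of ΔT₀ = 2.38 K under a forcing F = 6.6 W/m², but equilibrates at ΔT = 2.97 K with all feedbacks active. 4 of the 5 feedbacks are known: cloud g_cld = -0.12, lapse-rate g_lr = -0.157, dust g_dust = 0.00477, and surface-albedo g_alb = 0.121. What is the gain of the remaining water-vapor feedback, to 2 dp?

Amplification A = ΔT/ΔT₀ = 2.97/2.38 = 1.248.
Total gain g = 1 − 1/A = 1 − 1/1.248 = 0.1987.
Known gains sum to -0.12 − 0.157 + 0.00477 + 0.121 = -0.15123.
g_wv = 0.1987 + 0.15123 = 0.35.

0.35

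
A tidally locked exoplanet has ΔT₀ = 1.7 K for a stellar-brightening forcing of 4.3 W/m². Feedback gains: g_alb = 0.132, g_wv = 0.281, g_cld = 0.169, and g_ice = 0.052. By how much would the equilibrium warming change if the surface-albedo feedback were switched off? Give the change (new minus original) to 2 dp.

-1.23 K

Original: g = 0.634, ΔT = 1.7/(1−0.634) = 4.6448 K.
Without surface-albedo: g' = 0.502, ΔT' = 1.7/(1−0.502) = 3.4137 K.
Change = 3.4137 − 4.6448 = -1.23 K.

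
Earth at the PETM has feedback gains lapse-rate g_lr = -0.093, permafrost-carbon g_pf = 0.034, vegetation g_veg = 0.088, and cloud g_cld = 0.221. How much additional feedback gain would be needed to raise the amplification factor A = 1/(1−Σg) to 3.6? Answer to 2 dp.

0.47

Current total gain = 0.25.
Target gain for A = 3.6: g* = 1 − 1/3.6 = 0.7222.
Additional gain needed = 0.7222 − 0.25 = 0.47.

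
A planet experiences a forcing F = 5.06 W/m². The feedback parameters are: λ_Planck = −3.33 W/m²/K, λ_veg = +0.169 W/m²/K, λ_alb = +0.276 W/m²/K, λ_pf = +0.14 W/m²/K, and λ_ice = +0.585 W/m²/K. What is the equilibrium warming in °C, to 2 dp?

2.34 °C

Net feedback parameter λ = (−3.33) + (+0.169) + (+0.276) + (+0.14) + (+0.585) = -2.16 W/m²/K.
ΔT = −F/λ = −5.06/(-2.16) = 2.34 °C.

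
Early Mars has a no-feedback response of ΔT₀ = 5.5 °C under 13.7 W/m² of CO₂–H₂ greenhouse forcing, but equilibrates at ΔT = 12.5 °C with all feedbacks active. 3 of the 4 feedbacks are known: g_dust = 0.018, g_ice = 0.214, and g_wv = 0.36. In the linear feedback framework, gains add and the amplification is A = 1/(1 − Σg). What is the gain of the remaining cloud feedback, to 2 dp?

-0.03

Amplification A = ΔT/ΔT₀ = 12.5/5.5 = 2.273.
Total gain g = 1 − 1/A = 1 − 1/2.273 = 0.5601.
Known gains sum to 0.018 + 0.214 + 0.36 = 0.592.
g_cld = 0.5601 − 0.592 = -0.03.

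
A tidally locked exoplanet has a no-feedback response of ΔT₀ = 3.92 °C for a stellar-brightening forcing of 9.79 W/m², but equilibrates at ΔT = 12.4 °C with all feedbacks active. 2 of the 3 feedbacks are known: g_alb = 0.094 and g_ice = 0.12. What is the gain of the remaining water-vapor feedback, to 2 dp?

Amplification A = ΔT/ΔT₀ = 12.4/3.92 = 3.163.
Total gain g = 1 − 1/A = 1 − 1/3.163 = 0.6838.
Known gains sum to 0.094 + 0.12 = 0.214.
g_wv = 0.6838 − 0.214 = 0.47.

0.47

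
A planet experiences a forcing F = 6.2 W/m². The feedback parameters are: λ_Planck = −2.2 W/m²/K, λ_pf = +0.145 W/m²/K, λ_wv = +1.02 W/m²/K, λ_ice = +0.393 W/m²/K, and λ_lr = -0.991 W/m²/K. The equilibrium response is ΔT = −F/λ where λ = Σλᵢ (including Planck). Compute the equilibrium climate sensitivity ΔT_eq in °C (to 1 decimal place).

Net feedback parameter λ = (−2.2) + (+0.145) + (+1.02) + (+0.393) + (-0.991) = -1.633 W/m²/K.
ΔT = −F/λ = −6.2/(-1.633) = 3.8 °C.

3.8 °C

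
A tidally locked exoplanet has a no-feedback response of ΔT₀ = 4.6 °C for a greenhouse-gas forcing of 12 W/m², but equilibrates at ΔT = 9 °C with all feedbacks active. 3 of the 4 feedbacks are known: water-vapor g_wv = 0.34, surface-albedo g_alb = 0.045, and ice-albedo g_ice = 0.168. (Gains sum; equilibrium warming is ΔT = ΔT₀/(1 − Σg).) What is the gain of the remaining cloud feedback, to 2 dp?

-0.06

Amplification A = ΔT/ΔT₀ = 9/4.6 = 1.957.
Total gain g = 1 − 1/A = 1 − 1/1.957 = 0.489.
Known gains sum to 0.34 + 0.045 + 0.168 = 0.553.
g_cld = 0.489 − 0.553 = -0.06.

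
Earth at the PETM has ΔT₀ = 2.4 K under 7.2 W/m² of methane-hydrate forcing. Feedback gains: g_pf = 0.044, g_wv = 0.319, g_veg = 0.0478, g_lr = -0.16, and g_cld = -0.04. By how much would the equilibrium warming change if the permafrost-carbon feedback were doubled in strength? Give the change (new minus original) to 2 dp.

Original: g = 0.2108, ΔT = 2.4/(1−0.2108) = 3.0411 K.
With doubled permafrost-carbon: g' = 0.2548, ΔT' = 2.4/(1−0.2548) = 3.2206 K.
Change = 3.2206 − 3.0411 = 0.18 K.

0.18 K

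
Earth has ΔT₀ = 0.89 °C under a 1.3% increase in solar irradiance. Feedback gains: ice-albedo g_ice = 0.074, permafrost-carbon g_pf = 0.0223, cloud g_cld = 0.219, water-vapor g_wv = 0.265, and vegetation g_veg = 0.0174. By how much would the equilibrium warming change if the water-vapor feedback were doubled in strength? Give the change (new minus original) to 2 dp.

Original: g = 0.5977, ΔT = 0.89/(1−0.5977) = 2.2123 °C.
With doubled water-vapor: g' = 0.8627, ΔT' = 0.89/(1−0.8627) = 6.4822 °C.
Change = 6.4822 − 2.2123 = 4.27 °C.

4.27 °C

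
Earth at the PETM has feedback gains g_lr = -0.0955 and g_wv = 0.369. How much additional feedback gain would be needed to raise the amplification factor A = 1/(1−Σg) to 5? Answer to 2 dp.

Current total gain = 0.2735.
Target gain for A = 5: g* = 1 − 1/5 = 0.8.
Additional gain needed = 0.8 − 0.2735 = 0.53.

0.53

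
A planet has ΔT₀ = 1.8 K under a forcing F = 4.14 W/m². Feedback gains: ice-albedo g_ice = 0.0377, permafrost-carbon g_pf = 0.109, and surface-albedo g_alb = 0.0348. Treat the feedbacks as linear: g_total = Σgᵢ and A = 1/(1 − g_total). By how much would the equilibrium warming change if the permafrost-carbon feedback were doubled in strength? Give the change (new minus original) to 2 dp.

Original: g = 0.1815, ΔT = 1.8/(1−0.1815) = 2.1991 K.
With doubled permafrost-carbon: g' = 0.2905, ΔT' = 1.8/(1−0.2905) = 2.5370 K.
Change = 2.5370 − 2.1991 = 0.34 K.

0.34 K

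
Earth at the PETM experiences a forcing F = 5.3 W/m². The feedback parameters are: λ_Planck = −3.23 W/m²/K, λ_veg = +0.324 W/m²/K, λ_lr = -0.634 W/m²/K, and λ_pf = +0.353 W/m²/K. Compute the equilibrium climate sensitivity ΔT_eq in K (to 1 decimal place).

Net feedback parameter λ = (−3.23) + (+0.324) + (-0.634) + (+0.353) = -3.187 W/m²/K.
ΔT = −F/λ = −5.3/(-3.187) = 1.7 K.

1.7 K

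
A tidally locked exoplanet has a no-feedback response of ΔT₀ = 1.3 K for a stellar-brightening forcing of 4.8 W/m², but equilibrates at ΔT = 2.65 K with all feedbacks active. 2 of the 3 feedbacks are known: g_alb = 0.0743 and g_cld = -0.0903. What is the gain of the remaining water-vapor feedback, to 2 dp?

Amplification A = ΔT/ΔT₀ = 2.65/1.3 = 2.038.
Total gain g = 1 − 1/A = 1 − 1/2.038 = 0.5093.
Known gains sum to 0.0743 − 0.0903 = -0.016.
g_wv = 0.5093 + 0.016 = 0.53.

0.53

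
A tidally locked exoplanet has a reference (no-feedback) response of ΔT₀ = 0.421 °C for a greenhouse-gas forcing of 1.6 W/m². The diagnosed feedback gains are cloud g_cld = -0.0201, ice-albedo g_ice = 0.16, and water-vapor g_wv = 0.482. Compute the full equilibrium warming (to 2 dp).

Total gain g = -0.0201 + 0.16 + 0.482 = 0.6219.
Amplification A = 1/(1 − 0.6219) = 2.645.
ΔT = 0.421 × 2.645 = 1.11 °C.

1.11 °C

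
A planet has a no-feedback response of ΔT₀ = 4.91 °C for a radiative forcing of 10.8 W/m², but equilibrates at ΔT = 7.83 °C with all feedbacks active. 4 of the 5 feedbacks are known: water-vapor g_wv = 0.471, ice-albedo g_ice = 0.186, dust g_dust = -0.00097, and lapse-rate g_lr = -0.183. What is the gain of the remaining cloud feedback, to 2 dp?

-0.10

Amplification A = ΔT/ΔT₀ = 7.83/4.91 = 1.595.
Total gain g = 1 − 1/A = 1 − 1/1.595 = 0.373.
Known gains sum to 0.471 + 0.186 − 0.00097 − 0.183 = 0.47303.
g_cld = 0.373 − 0.47303 = -0.10.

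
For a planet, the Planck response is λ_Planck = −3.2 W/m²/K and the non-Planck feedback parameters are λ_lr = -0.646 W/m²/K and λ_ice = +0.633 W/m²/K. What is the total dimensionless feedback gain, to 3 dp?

Convert to gains: g_lr = -0.646/3.2 = -0.2019; g_ice = 0.633/3.2 = 0.1978.
Total gain g = -0.0041.

-0.004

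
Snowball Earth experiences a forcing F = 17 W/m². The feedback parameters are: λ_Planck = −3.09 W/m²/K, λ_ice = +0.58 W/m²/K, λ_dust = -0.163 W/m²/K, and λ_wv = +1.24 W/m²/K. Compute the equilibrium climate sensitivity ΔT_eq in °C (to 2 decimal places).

11.86 °C

Net feedback parameter λ = (−3.09) + (+0.58) + (-0.163) + (+1.24) = -1.433 W/m²/K.
ΔT = −F/λ = −17/(-1.433) = 11.86 °C.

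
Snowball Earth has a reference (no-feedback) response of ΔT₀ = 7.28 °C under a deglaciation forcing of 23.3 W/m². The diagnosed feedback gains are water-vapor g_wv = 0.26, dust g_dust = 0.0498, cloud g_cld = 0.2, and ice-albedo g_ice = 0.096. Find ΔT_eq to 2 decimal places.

18.47 °C

Total gain g = 0.26 + 0.0498 + 0.2 + 0.096 = 0.6058.
Amplification A = 1/(1 − 0.6058) = 2.537.
ΔT = 7.28 × 2.537 = 18.47 °C.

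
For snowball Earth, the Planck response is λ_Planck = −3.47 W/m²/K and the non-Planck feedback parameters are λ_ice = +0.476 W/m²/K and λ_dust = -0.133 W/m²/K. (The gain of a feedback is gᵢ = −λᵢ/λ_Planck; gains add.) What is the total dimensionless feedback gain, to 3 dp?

Convert to gains: g_ice = 0.476/3.47 = 0.1372; g_dust = -0.133/3.47 = -0.03833.
Total gain g = 0.09887.

0.099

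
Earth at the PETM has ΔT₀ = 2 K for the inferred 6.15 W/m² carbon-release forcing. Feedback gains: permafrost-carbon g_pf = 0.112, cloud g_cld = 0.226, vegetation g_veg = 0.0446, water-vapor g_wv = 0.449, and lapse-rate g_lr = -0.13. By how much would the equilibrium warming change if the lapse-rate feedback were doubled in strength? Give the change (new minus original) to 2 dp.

Original: g = 0.7016, ΔT = 2/(1−0.7016) = 6.7024 K.
With doubled lapse-rate: g' = 0.5716, ΔT' = 2/(1−0.5716) = 4.6685 K.
Change = 4.6685 − 6.7024 = -2.03 K.

-2.03 K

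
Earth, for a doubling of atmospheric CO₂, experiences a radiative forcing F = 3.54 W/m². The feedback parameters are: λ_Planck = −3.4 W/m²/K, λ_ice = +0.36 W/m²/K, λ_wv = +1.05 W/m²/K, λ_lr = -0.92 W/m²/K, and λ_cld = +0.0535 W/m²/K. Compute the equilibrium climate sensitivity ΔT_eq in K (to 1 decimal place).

1.2 K

Net feedback parameter λ = (−3.4) + (+0.36) + (+1.05) + (-0.92) + (+0.0535) = -2.8565 W/m²/K.
ΔT = −F/λ = −3.54/(-2.8565) = 1.2 K.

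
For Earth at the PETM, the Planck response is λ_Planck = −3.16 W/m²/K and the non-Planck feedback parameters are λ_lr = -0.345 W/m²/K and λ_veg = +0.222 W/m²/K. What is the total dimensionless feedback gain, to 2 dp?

-0.04

Convert to gains: g_lr = -0.345/3.16 = -0.1092; g_veg = 0.222/3.16 = 0.07025.
Total gain g = -0.03895.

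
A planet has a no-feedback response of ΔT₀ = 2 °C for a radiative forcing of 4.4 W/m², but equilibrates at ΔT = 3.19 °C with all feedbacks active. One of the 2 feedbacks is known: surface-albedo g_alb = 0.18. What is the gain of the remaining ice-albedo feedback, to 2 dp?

Amplification A = ΔT/ΔT₀ = 3.19/2 = 1.595.
Total gain g = 1 − 1/A = 1 − 1/1.595 = 0.373.
The known gain is 0.18.
g_ice = 0.373 − 0.18 = 0.19.

0.19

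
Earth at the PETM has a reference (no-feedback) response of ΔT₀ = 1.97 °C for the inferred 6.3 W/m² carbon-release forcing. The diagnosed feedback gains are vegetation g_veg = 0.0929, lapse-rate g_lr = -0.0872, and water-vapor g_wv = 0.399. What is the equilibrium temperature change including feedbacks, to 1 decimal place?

Total gain g = 0.0929 − 0.0872 + 0.399 = 0.4047.
Amplification A = 1/(1 − 0.4047) = 1.68.
ΔT = 1.97 × 1.68 = 3.3 °C.

3.3 °C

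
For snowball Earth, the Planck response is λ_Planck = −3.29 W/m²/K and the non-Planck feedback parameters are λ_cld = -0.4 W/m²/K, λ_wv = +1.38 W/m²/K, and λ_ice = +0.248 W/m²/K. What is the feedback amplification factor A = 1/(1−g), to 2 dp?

Convert to gains: g_cld = -0.4/3.29 = -0.1216; g_wv = 1.38/3.29 = 0.4195; g_ice = 0.248/3.29 = 0.07538.
Total gain g = 0.37328.
A = 1/(1 − 0.37328) = 1.60.

1.60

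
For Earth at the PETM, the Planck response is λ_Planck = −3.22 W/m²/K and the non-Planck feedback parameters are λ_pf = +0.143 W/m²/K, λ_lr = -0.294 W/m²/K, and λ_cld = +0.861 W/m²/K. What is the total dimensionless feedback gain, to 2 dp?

0.22

Convert to gains: g_pf = 0.143/3.22 = 0.04441; g_lr = -0.294/3.22 = -0.0913; g_cld = 0.861/3.22 = 0.2674.
Total gain g = 0.22051.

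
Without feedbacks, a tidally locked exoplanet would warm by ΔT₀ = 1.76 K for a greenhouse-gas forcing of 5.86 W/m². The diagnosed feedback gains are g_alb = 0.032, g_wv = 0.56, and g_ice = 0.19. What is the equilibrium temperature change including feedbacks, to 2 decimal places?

8.07 K

Total gain g = 0.032 + 0.56 + 0.19 = 0.782.
Amplification A = 1/(1 − 0.782) = 4.587.
ΔT = 1.76 × 4.587 = 8.07 K.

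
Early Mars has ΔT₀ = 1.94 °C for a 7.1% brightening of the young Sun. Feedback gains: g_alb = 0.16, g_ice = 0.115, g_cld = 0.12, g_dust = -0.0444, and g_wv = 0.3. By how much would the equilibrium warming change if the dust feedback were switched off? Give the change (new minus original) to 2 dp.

Original: g = 0.6506, ΔT = 1.94/(1−0.6506) = 5.5524 °C.
Without dust: g' = 0.695, ΔT' = 1.94/(1−0.695) = 6.3607 °C.
Change = 6.3607 − 5.5524 = 0.81 °C.

0.81 °C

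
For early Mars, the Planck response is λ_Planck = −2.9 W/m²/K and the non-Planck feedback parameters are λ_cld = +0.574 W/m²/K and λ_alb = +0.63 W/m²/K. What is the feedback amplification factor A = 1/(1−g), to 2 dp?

1.71

Convert to gains: g_cld = 0.574/2.9 = 0.1979; g_alb = 0.63/2.9 = 0.2172.
Total gain g = 0.4151.
A = 1/(1 − 0.4151) = 1.71.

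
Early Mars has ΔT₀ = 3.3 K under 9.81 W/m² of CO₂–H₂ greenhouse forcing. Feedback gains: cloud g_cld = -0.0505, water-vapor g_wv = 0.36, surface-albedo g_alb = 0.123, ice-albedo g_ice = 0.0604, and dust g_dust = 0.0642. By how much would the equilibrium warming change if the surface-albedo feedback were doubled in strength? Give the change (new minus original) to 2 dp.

2.86 K

Original: g = 0.5571, ΔT = 3.3/(1−0.5571) = 7.4509 K.
With doubled surface-albedo: g' = 0.6801, ΔT' = 3.3/(1−0.6801) = 10.3157 K.
Change = 10.3157 − 7.4509 = 2.86 K.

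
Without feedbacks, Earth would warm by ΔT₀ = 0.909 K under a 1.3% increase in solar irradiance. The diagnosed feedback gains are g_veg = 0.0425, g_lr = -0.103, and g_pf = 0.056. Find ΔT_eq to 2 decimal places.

0.90 K

Total gain g = 0.0425 − 0.103 + 0.056 = -0.0045.
Amplification A = 1/(1 + 0.0045) = 0.9955.
ΔT = 0.909 × 0.9955 = 0.90 K.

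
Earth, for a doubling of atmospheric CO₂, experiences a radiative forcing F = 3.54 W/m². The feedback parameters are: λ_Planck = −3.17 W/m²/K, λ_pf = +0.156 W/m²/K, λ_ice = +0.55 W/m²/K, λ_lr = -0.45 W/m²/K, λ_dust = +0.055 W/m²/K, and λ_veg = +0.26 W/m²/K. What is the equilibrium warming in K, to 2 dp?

1.36 K

Net feedback parameter λ = (−3.17) + (+0.156) + (+0.55) + (-0.45) + (+0.055) + (+0.26) = -2.599 W/m²/K.
ΔT = −F/λ = −3.54/(-2.599) = 1.36 K.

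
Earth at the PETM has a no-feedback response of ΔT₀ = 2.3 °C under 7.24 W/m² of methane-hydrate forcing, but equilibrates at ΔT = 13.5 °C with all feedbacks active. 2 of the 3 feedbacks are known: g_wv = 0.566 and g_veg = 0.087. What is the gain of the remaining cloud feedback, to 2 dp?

Amplification A = ΔT/ΔT₀ = 13.5/2.3 = 5.87.
Total gain g = 1 − 1/A = 1 − 1/5.87 = 0.8296.
Known gains sum to 0.566 + 0.087 = 0.653.
g_cld = 0.8296 − 0.653 = 0.18.

0.18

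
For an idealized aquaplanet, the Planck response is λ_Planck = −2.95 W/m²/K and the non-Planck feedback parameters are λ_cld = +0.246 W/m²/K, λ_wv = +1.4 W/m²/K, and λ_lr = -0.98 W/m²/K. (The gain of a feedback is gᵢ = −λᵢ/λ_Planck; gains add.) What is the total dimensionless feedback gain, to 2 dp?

0.23

Convert to gains: g_cld = 0.246/2.95 = 0.08339; g_wv = 1.4/2.95 = 0.4746; g_lr = -0.98/2.95 = -0.3322.
Total gain g = 0.22579.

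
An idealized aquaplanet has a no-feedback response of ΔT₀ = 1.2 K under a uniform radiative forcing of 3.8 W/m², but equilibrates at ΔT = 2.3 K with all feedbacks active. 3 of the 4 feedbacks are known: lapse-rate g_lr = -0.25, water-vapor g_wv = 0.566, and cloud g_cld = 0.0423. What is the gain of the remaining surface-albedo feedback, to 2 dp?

Amplification A = ΔT/ΔT₀ = 2.3/1.2 = 1.917.
Total gain g = 1 − 1/A = 1 − 1/1.917 = 0.4784.
Known gains sum to -0.25 + 0.566 + 0.0423 = 0.3583.
g_alb = 0.4784 − 0.3583 = 0.12.

0.12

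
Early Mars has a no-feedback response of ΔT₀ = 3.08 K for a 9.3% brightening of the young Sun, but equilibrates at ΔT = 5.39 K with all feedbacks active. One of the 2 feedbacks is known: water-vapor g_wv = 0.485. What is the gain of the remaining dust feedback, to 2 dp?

-0.06

Amplification A = ΔT/ΔT₀ = 5.39/3.08 = 1.75.
Total gain g = 1 − 1/A = 1 − 1/1.75 = 0.4286.
The known gain is 0.485.
g_dust = 0.4286 − 0.485 = -0.06.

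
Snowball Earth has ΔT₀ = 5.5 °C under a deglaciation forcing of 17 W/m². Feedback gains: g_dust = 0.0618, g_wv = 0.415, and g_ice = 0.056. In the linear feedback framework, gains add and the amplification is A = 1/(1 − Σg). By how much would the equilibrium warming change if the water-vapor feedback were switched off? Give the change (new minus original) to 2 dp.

-5.54 °C

Original: g = 0.5328, ΔT = 5.5/(1−0.5328) = 11.7723 °C.
Without water-vapor: g' = 0.1178, ΔT' = 5.5/(1−0.1178) = 6.2344 °C.
Change = 6.2344 − 11.7723 = -5.54 °C.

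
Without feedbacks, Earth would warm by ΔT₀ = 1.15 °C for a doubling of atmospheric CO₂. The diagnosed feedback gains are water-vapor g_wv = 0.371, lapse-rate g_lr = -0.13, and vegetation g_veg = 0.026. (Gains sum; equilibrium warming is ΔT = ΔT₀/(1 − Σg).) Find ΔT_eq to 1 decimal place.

Total gain g = 0.371 − 0.13 + 0.026 = 0.267.
Amplification A = 1/(1 − 0.267) = 1.364.
ΔT = 1.15 × 1.364 = 1.6 °C.

1.6 °C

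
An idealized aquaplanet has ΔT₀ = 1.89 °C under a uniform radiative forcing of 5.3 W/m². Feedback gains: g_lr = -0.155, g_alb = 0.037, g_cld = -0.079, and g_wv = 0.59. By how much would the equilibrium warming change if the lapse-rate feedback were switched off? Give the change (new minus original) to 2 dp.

1.07 °C

Original: g = 0.393, ΔT = 1.89/(1−0.393) = 3.1137 °C.
Without lapse-rate: g' = 0.548, ΔT' = 1.89/(1−0.548) = 4.1814 °C.
Change = 4.1814 − 3.1137 = 1.07 °C.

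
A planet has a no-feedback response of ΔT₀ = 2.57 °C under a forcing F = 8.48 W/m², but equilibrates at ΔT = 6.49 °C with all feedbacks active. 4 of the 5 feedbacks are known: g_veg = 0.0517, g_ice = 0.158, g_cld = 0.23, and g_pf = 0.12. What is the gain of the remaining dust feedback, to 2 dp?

Amplification A = ΔT/ΔT₀ = 6.49/2.57 = 2.525.
Total gain g = 1 − 1/A = 1 − 1/2.525 = 0.604.
Known gains sum to 0.0517 + 0.158 + 0.23 + 0.12 = 0.5597.
g_dust = 0.604 − 0.5597 = 0.04.

0.04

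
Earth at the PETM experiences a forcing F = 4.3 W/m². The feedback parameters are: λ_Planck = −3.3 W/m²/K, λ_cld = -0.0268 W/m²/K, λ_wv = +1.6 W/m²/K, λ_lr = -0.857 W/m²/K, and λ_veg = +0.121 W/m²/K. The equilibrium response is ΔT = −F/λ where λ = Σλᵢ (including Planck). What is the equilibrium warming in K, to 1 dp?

Net feedback parameter λ = (−3.3) + (-0.0268) + (+1.6) + (-0.857) + (+0.121) = -2.4628 W/m²/K.
ΔT = −F/λ = −4.3/(-2.4628) = 1.7 K.

1.7 K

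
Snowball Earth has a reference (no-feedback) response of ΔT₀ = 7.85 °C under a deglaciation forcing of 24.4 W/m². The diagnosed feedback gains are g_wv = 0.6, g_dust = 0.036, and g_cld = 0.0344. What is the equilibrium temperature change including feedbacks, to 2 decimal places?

23.82 °C

Total gain g = 0.6 + 0.036 + 0.0344 = 0.6704.
Amplification A = 1/(1 − 0.6704) = 3.034.
ΔT = 7.85 × 3.034 = 23.82 °C.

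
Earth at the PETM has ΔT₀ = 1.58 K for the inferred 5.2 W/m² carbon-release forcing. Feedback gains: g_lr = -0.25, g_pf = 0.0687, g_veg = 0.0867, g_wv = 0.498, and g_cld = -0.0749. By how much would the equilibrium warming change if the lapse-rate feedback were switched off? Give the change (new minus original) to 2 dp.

Original: g = 0.3285, ΔT = 1.58/(1−0.3285) = 2.3529 K.
Without lapse-rate: g' = 0.5785, ΔT' = 1.58/(1−0.5785) = 3.7485 K.
Change = 3.7485 − 2.3529 = 1.40 K.

1.40 K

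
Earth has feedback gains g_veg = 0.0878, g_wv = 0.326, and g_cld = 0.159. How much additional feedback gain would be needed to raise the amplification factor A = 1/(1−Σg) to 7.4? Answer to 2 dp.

0.29

Current total gain = 0.5728.
Target gain for A = 7.4: g* = 1 − 1/7.4 = 0.8649.
Additional gain needed = 0.8649 − 0.5728 = 0.29.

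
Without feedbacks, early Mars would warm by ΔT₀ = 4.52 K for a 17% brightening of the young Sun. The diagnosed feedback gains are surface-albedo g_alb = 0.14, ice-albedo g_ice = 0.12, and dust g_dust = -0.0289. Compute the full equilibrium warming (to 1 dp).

Total gain g = 0.14 + 0.12 − 0.0289 = 0.2311.
Amplification A = 1/(1 − 0.2311) = 1.301.
ΔT = 4.52 × 1.301 = 5.9 K.

5.9 K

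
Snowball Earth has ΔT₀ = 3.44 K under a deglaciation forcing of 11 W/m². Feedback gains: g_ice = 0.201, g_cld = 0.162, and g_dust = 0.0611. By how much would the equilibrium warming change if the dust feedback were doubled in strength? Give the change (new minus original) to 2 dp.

Original: g = 0.4241, ΔT = 3.44/(1−0.4241) = 5.9733 K.
With doubled dust: g' = 0.4852, ΔT' = 3.44/(1−0.4852) = 6.6822 K.
Change = 6.6822 − 5.9733 = 0.71 K.

0.71 K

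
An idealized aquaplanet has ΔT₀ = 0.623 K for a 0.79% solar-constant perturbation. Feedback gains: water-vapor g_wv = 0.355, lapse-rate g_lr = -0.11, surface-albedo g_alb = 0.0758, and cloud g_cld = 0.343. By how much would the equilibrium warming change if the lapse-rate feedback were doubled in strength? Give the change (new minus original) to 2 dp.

-0.46 K

Original: g = 0.6638, ΔT = 0.623/(1−0.6638) = 1.8531 K.
With doubled lapse-rate: g' = 0.5538, ΔT' = 0.623/(1−0.5538) = 1.3962 K.
Change = 1.3962 − 1.8531 = -0.46 K.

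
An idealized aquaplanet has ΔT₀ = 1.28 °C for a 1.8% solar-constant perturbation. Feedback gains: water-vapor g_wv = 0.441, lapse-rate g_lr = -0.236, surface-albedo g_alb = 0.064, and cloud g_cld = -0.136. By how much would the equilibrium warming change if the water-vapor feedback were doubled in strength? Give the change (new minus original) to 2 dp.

Original: g = 0.133, ΔT = 1.28/(1−0.133) = 1.4764 °C.
With doubled water-vapor: g' = 0.574, ΔT' = 1.28/(1−0.574) = 3.0047 °C.
Change = 3.0047 − 1.4764 = 1.53 °C.

1.53 °C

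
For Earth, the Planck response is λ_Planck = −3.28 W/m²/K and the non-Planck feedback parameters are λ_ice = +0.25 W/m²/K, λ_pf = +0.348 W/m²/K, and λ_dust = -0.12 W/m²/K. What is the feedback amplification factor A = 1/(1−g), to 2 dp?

Convert to gains: g_ice = 0.25/3.28 = 0.07622; g_pf = 0.348/3.28 = 0.1061; g_dust = -0.12/3.28 = -0.03659.
Total gain g = 0.14573.
A = 1/(1 − 0.14573) = 1.17.

1.17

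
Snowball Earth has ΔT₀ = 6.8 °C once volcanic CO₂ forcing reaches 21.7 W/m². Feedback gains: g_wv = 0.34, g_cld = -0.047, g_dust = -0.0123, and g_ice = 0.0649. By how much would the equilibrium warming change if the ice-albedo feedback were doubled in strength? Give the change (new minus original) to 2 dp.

1.14 °C

Original: g = 0.3456, ΔT = 6.8/(1−0.3456) = 10.3912 °C.
With doubled ice-albedo: g' = 0.4105, ΔT' = 6.8/(1−0.4105) = 11.5352 °C.
Change = 11.5352 − 10.3912 = 1.14 °C.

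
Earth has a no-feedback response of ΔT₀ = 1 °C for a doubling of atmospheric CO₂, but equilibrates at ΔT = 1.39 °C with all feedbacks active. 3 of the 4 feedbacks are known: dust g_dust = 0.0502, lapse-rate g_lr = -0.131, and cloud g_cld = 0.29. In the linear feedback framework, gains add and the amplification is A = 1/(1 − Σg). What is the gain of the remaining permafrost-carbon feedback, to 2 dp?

0.07

Amplification A = ΔT/ΔT₀ = 1.39/1 = 1.39.
Total gain g = 1 − 1/A = 1 − 1/1.39 = 0.2806.
Known gains sum to 0.0502 − 0.131 + 0.29 = 0.2092.
g_pf = 0.2806 − 0.2092 = 0.07.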